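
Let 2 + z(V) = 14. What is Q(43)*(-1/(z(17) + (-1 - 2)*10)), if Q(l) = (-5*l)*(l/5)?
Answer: -1849/18 ≈ -102.72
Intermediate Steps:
z(V) = 12 (z(V) = -2 + 14 = 12)
Q(l) = -l² (Q(l) = (-5*l)*(l*(⅕)) = (-5*l)*(l/5) = -l²)
Q(43)*(-1/(z(17) + (-1 - 2)*10)) = (-1*43²)*(-1/(12 + (-1 - 2)*10)) = (-1*1849)*(-1/(12 - 3*10)) = -(-1849)/(12 - 30) = -(-1849)/(-18) = -(-1849)*(-1)/18 = -1849*1/18 = -1849/18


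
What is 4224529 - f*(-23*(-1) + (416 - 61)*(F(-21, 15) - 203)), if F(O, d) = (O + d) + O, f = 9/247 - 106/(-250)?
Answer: 10122518639/2375 ≈ 4.2621e+6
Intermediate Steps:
f = 14216/30875 (f = 9*(1/247) - 106*(-1/250) = 9/247 + 53/125 = 14216/30875 ≈ 0.46044)
F(O, d) = d + 2*O
4224529 - f*(-23*(-1) + (416 - 61)*(F(-21, 15) - 203)) = 4224529 - 14216*(-23*(-1) + (416 - 61)*((15 + 2*(-21)) - 203))/30875 = 4224529 - 14216*(23 + 355*((15 - 42) - 203))/30875 = 4224529 - 14216*(23 + 355*(-27 - 203))/30875 = 4224529 - 14216*(23 + 355*(-230))/30875 = 4224529 - 14216*(23 - 81650)/30875 = 4224529 - 14216*(-81627)/30875 = 4224529 - 1*(-89262264/2375) = 4224529 + 89262264/2375 = 10122518639/2375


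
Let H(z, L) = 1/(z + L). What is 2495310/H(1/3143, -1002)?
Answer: -7858442353350/3143 ≈ -2.5003e+9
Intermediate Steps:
H(z, L) = 1/(L + z)
2495310/H(1/3143, -1002) = 2495310/(1/(-1002 + 1/3143)) = 2495310/(1/(-3149285/3143)) = 2495310/(-3143/3149285) = 2495310*(-3149285/3143) = -7858442353350/3143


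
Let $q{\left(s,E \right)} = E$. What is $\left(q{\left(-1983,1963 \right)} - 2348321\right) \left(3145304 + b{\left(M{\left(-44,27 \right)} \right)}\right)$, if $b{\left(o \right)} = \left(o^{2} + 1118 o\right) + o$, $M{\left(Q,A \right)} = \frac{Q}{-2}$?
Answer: $-7438907481348$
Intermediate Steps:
$M{\left(Q,A \right)} = - \frac{Q}{2}$ ($M{\left(Q,A \right)} = Q \left(- \frac{1}{2}\right) = - \frac{Q}{2}$)
$b{\left(o \right)} = o^{2} + 1119 o$
$\left(q{\left(-1983,1963 \right)} - 2348321\right) \left(3145304 + b{\left(M{\left(-44,27 \right)} \right)}\right) = \left(1963 - 2348321\right) \left(3145304 + \left(- \frac{1}{2}\right) \left(-44\right) \left(1119 - -22\right)\right) = - 2346358 \left(3145304 + 22 \left(1119 + 22\right)\right) = - 2346358 \left(3145304 + 22 \cdot 1141\right) = - 2346358 \left(3145304 + 25102\right) = \left(-2346358\right) 3170406 = -7438907481348$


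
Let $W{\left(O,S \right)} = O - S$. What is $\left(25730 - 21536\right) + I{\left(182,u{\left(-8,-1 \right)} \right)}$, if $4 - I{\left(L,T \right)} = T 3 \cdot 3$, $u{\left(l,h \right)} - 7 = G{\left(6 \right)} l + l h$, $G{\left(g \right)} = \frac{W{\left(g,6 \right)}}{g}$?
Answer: $4063$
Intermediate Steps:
$G{\left(g \right)} = \frac{-6 + g}{g}$ ($G{\left(g \right)} = \frac{g - 6}{g} = \frac{-6 + g}{g}$)
$u{\left(l,h \right)} = 7 + h l$ ($u{\left(l,h \right)} = 7 + \left(\frac{-6 + 6}{6} l + l h\right) = 7 + \left(\frac{1}{6} \cdot 0 l + h l\right) = 7 + \left(0 l + h l\right) = 7 + \left(0 + h l\right) = 7 + h l$)
$I{\left(L,T \right)} = 4 - 9 T$ ($I{\left(L,T \right)} = 4 - T 3 \cdot 3 = 4 - 3 T 3 = 4 - 9 T$)
$\left(25730 - 21536\right) + I{\left(182,u{\left(-8,-1 \right)} \right)} = \left(25730 - 21536\right) + \left(4 - 9 \left(7 - -8\right)\right) = 4194 + \left(4 - 9 \left(7 + 8\right)\right) = 4194 + \left(4 - 135\right) = 4194 - 131 = 4063$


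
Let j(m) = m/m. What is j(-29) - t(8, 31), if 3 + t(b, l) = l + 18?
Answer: -45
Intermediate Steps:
t(b, l) = 15 + l (t(b, l) = -3 + (l + 18) = -3 + (18 + l) = 15 + l)
j(m) = 1
j(-29) - t(8, 31) = 1 - (15 + 31) = 1 - 1*46 = 1 - 46 = -45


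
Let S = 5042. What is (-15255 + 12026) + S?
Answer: 1813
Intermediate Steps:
(-15255 + 12026) + S = (-15255 + 12026) + 5042 = -3229 + 5042 = 1813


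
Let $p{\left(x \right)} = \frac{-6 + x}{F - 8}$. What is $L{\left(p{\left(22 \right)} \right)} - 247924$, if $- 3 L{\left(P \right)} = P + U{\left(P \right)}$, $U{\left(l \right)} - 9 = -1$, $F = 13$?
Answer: $- \frac{3718916}{15} \approx -2.4793 \cdot 10^{5}$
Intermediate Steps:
$U{\left(l \right)} = 8$ ($U{\left(l \right)} = 9 - 1 = 8$)
$p{\left(x \right)} = - \frac{6}{5} + \frac{x}{5}$ ($p{\left(x \right)} = \frac{-6 + x}{13 - 8} = \frac{-6 + x}{5} = \left(-6 + x\right) \frac{1}{5} = - \frac{6}{5} + \frac{x}{5}$)
$L{\left(P \right)} = - \frac{8}{3} - \frac{P}{3}$ ($L{\left(P \right)} = - \frac{P + 8}{3} = - \frac{8 + P}{3} = - \frac{8}{3} - \frac{P}{3}$)
$L{\left(p{\left(22 \right)} \right)} - 247924 = \left(- \frac{8}{3} - \frac{- \frac{6}{5} + \frac{1}{5} \cdot 22}{3}\right) - 247924 = \left(- \frac{8}{3} - \frac{- \frac{6}{5} + \frac{22}{5}}{3}\right) - 247924 = \left(- \frac{8}{3} - \frac{16}{15}\right) - 247924 = - \frac{56}{15} - 247924 = - \frac{3718916}{15}$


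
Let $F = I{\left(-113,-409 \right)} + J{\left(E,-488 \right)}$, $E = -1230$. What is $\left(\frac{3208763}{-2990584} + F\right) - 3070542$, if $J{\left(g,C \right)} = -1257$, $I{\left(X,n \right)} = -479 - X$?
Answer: $- \frac{9187570703123}{2990584} \approx -3.0722 \cdot 10^{6}$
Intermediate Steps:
$F = -1623$ ($F = \left(-479 - -113\right) - 1257 = \left(-479 + 113\right) - 1257 = -366 - 1257 = -1623$)
$\left(\frac{3208763}{-2990584} + F\right) - 3070542 = \left(\frac{3208763}{-2990584} - 1623\right) - 3070542 = \left(3208763 \left(- \frac{1}{2990584}\right) - 1623\right) - 3070542 = \left(- \frac{3208763}{2990584} - 1623\right) - 3070542 = - \frac{4856926595}{2990584} - 3070542 = - \frac{9187570703123}{2990584}$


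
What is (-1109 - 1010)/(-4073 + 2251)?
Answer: 2119/1822 ≈ 1.1630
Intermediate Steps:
(-1109 - 1010)/(-4073 + 2251) = -2119/(-1822) = -2119*(-1/1822) = 2119/1822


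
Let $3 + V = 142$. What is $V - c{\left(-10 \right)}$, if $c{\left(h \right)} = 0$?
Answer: $139$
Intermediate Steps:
$V = 139$ ($V = -3 + 142 = 139$)
$V - c{\left(-10 \right)} = 139 - 0 = 139 + 0 = 139$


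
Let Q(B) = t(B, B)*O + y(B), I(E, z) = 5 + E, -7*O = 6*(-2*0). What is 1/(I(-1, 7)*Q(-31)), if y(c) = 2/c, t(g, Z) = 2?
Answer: -31/8 ≈ -3.8750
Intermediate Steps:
O = 0 (O = -6*(-2*0)/7 = -6*0/7 = -⅐*0 = 0)
Q(B) = 2/B (Q(B) = 2*0 + 2/B = 0 + 2/B = 2/B)
1/(I(-1, 7)*Q(-31)) = 1/((5 - 1)*(2/(-31))) = 1/(4*(2*(-1/31))) = 1/(4*(-2/31)) = 1/(-8/31) = -31/8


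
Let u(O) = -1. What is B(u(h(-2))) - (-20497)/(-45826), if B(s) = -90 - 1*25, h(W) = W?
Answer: -5290487/45826 ≈ -115.45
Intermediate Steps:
B(s) = -115 (B(s) = -90 - 25 = -115)
B(u(h(-2))) - (-20497)/(-45826) = -115 - (-20497)/(-45826) = -115 - (-20497)*(-1)/45826 = -115 - 1*20497/45826 = -115 - 20497/45826 = -5290487/45826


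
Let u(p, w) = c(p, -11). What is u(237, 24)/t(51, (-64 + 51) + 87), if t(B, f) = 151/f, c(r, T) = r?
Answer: 17538/151 ≈ 116.15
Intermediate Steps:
u(p, w) = p
u(237, 24)/t(51, (-64 + 51) + 87) = 237/((151/((-64 + 51) + 87))) = 237/((151/(-13 + 87))) = 237/((151/74)) = 237/((151*(1/74))) = 237/(151/74) = 237*(74/151) = 17538/151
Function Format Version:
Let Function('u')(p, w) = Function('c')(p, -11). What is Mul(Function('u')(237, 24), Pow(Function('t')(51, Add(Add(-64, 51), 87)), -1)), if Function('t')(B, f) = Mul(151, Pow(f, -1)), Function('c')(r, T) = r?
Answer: Rational(17538, 151) ≈ 116.15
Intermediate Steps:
Function('u')(p, w) = p
Mul(Function('u')(237, 24), Pow(Function('t')(51, Add(Add(-64, 51), 87)), -1)) = Mul(237, Pow(Mul(151, Pow(Add(Add(-64, 51), 87), -1)), -1)) = Mul(237, Pow(Mul(151, Pow(Add(-13, 87), -1)), -1)) = Mul(237, Pow(Mul(151, Pow(74, -1)), -1)) = Mul(237, Pow(Mul(151, Rational(1, 74)), -1)) = Mul(237, Pow(Rational(151, 74), -1)) = Mul(237, Rational(74, 151)) = Rational(17538, 151)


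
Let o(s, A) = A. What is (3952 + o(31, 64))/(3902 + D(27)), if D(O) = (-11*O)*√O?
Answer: 15670432/12843961 + 3578256*√3/12843961 ≈ 1.7026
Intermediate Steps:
D(O) = -11*O^(3/2)
(3952 + o(31, 64))/(3902 + D(27)) = (3952 + 64)/(3902 - 891*√3) = 4016/(3902 - 891*√3)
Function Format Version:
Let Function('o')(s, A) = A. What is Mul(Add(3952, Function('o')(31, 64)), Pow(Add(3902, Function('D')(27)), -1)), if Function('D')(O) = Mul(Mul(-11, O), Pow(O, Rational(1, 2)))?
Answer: Add(Rational(15670432, 12843961), Mul(Rational(3578256, 12843961), Pow(3, Rational(1, 2)))) ≈ 1.7026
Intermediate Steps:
Function('D')(O) = Mul(-11, Pow(O, Rational(3, 2)))
Mul(Add(3952, Function('o')(31, 64)), Pow(Add(3902, Function('D')(27)), -1)) = Mul(Add(3952, 64), Pow(Add(3902, Mul(-11, Pow(27, Rational(3, 2)))), -1)) = Mul(4016, Pow(Add(3902, Mul(-11, Mul(81, Pow(3, Rational(1, 2))))), -1)) = Mul(4016, Pow(Add(3902, Mul(-891, Pow(3, Rational(1, 2)))), -1))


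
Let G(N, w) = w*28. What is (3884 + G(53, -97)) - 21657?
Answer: -20489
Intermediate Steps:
G(N, w) = 28*w
(3884 + G(53, -97)) - 21657 = (3884 + 28*(-97)) - 21657 = (3884 - 2716) - 21657 = 1168 - 21657 = -20489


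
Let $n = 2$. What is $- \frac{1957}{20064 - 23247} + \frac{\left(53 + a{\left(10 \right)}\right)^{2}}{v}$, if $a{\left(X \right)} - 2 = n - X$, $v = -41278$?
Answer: $\frac{73749799}{131387874} \approx 0.56131$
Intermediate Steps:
$a{\left(X \right)} = 4 - X$ ($a{\left(X \right)} = 2 - \left(-2 + X\right) = 4 - X$)
$- \frac{1957}{20064 - 23247} + \frac{\left(53 + a{\left(10 \right)}\right)^{2}}{v} = - \frac{1957}{20064 - 23247} + \frac{\left(53 + \left(4 - 10\right)\right)^{2}}{-41278} = - \frac{1957}{20064 - 23247} + \left(53 + \left(4 - 10\right)\right)^{2} \left(- \frac{1}{41278}\right) = - \frac{1957}{-3183} + \left(53 - 6\right)^{2} \left(- \frac{1}{41278}\right) = \left(-1957\right) \left(- \frac{1}{3183}\right) + 47^{2} \left(- \frac{1}{41278}\right) = \frac{1957}{3183} + 2209 \left(- \frac{1}{41278}\right) = \frac{1957}{3183} - \frac{2209}{41278} = \frac{73749799}{131387874}$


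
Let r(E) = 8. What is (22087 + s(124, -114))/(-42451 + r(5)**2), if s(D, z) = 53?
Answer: -7380/14129 ≈ -0.52233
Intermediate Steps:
(22087 + s(124, -114))/(-42451 + r(5)**2) = (22087 + 53)/(-42451 + 8**2) = 22140/(-42451 + 64) = 22140/(-42387) = 22140*(-1/42387) = -7380/14129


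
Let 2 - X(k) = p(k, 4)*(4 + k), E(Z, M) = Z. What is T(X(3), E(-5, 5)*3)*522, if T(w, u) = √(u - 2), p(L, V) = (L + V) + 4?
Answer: 522*I*√17 ≈ 2152.3*I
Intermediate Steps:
p(L, V) = 4 + L + V
X(k) = 2 - (4 + k)*(8 + k) (X(k) = 2 - (4 + k + 4)*(4 + k) = 2 - (8 + k)*(4 + k) = 2 - (4 + k)*(8 + k))
T(w, u) = √(-2 + u)
T(X(3), E(-5, 5)*3)*522 = √(-2 - 5*3)*522 = √(-2 - 15)*522 = √(-17)*522 = (I*√17)*522 = 522*I*√17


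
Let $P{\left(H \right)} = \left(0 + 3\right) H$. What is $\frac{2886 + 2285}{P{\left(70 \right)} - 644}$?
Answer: $- \frac{5171}{434} \approx -11.915$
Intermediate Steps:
$P{\left(H \right)} = 3 H$
$\frac{2886 + 2285}{P{\left(70 \right)} - 644} = \frac{2886 + 2285}{3 \cdot 70 - 644} = \frac{5171}{210 - 644} = \frac{5171}{-434} = 5171 \left(- \frac{1}{434}\right) = - \frac{5171}{434}$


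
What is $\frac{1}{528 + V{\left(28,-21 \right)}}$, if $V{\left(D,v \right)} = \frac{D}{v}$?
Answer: $\frac{3}{1580} \approx 0.0018987$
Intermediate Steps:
$\frac{1}{528 + V{\left(28,-21 \right)}} = \frac{1}{528 + \frac{28}{-21}} = \frac{1}{528 + 28 \left(- \frac{1}{21}\right)} = \frac{1}{528 - \frac{4}{3}} = \frac{1}{\frac{1580}{3}} = \frac{3}{1580}$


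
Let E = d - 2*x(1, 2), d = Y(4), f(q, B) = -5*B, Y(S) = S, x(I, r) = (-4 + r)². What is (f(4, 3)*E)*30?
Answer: 1800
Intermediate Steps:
d = 4
E = -4 (E = 4 - 2*(-4 + 2)² = 4 - 2*(-2)² = 4 - 2*4 = 4 - 8 = -4)
(f(4, 3)*E)*30 = (-5*3*(-4))*30 = -15*(-4)*30 = 60*30 = 1800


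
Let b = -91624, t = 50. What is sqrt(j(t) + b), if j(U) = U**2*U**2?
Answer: 6*sqrt(171066) ≈ 2481.6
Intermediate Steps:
j(U) = U**4
sqrt(j(t) + b) = sqrt(50**4 - 91624) = sqrt(6250000 - 91624) = sqrt(6158376) = 6*sqrt(171066)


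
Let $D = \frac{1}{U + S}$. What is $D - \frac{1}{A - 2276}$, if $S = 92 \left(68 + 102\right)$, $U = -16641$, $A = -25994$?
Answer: $- \frac{2479}{2572570} \approx -0.00096363$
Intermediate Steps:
$S = 15640$ ($S = 92 \cdot 170 = 15640$)
$D = - \frac{1}{1001}$ ($D = \frac{1}{-16641 + 15640} = \frac{1}{-1001} = - \frac{1}{1001} \approx -0.000999$)
$D - \frac{1}{A - 2276} = - \frac{1}{1001} - \frac{1}{-25994 - 2276} = - \frac{1}{1001} - \frac{1}{-28270} = - \frac{1}{1001} - - \frac{1}{28270} = - \frac{1}{1001} + \frac{1}{28270} = - \frac{2479}{2572570}$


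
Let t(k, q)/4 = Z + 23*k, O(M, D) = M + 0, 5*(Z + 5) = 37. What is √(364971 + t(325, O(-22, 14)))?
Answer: √9872015/5 ≈ 628.40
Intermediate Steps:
Z = 12/5 (Z = -5 + (⅕)*37 = -5 + 37/5 = 12/5 ≈ 2.4000)
O(M, D) = M
t(k, q) = 48/5 + 92*k (t(k, q) = 4*(12/5 + 23*k) = 48/5 + 92*k)
√(364971 + t(325, O(-22, 14))) = √(364971 + (48/5 + 92*325)) = √(364971 + (48/5 + 29900)) = √(364971 + 149548/5) = √(1974403/5) = √9872015/5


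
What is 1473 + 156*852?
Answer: 134385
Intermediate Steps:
1473 + 156*852 = 1473 + 132912 = 134385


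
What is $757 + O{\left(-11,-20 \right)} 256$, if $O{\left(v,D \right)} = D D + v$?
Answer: $100341$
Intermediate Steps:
$O{\left(v,D \right)} = v + D^{2}$ ($O{\left(v,D \right)} = D^{2} + v = v + D^{2}$)
$757 + O{\left(-11,-20 \right)} 256 = 757 + \left(-11 + \left(-20\right)^{2}\right) 256 = 757 + \left(-11 + 400\right) 256 = 757 + 389 \cdot 256 = 757 + 99584 = 100341$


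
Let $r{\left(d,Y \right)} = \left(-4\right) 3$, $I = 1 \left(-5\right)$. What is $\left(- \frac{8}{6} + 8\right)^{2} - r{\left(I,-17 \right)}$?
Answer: $\frac{508}{9} \approx 56.444$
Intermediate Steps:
$I = -5$
$r{\left(d,Y \right)} = -12$
$\left(- \frac{8}{6} + 8\right)^{2} - r{\left(I,-17 \right)} = \left(- \frac{8}{6} + 8\right)^{2} - -12 = \left(\left(-8\right) \frac{1}{6} + 8\right)^{2} + 12 = \left(- \frac{4}{3} + 8\right)^{2} + 12 = \left(\frac{20}{3}\right)^{2} + 12 = \frac{400}{9} + 12 = \frac{508}{9}$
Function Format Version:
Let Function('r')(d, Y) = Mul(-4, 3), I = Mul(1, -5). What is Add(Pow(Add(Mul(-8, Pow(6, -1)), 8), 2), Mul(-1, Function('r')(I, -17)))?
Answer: Rational(508, 9) ≈ 56.444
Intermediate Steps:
I = -5
Function('r')(d, Y) = -12
Add(Pow(Add(Mul(-8, Pow(6, -1)), 8), 2), Mul(-1, Function('r')(I, -17))) = Add(Pow(Add(Mul(-8, Pow(6, -1)), 8), 2), Mul(-1, -12)) = Add(Pow(Add(Mul(-8, Rational(1, 6)), 8), 2), 12) = Add(Pow(Add(Rational(-4, 3), 8), 2), 12) = Add(Pow(Rational(20, 3), 2), 12) = Add(Rational(400, 9), 12) = Rational(508, 9)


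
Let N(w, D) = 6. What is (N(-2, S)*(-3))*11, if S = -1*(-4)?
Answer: -198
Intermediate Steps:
S = 4
(N(-2, S)*(-3))*11 = (6*(-3))*11 = -18*11 = -198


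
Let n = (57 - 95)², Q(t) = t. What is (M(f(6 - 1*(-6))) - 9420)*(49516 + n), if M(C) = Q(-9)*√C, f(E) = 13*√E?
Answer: -480043200 - 458640*3^(¼)*√26 ≈ -4.8312e+8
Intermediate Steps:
n = 1444 (n = (-38)² = 1444)
M(C) = -9*√C
(M(f(6 - 1*(-6))) - 9420)*(49516 + n) = (-9*√13*(6 - 1*(-6))^(¼) - 9420)*(49516 + 1444) = (-9*√13*(6 + 6)^(¼) - 9420)*50960 = (-9*3^(¼)*√26 - 9420)*50960 = (-9420 - 9*3^(¼)*√26)*50960 = -480043200 - 458640*3^(¼)*√26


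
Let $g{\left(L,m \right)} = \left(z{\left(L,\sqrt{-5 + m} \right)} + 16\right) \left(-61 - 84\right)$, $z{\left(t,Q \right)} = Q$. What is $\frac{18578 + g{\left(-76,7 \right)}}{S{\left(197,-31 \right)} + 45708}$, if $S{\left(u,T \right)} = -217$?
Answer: $\frac{16258}{45491} - \frac{145 \sqrt{2}}{45491} \approx 0.35288$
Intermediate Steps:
$g{\left(L,m \right)} = -2320 - 145 \sqrt{-5 + m}$ ($g{\left(L,m \right)} = \left(\sqrt{-5 + m} + 16\right) \left(-61 - 84\right) = \left(16 + \sqrt{-5 + m}\right) \left(-145\right) = -2320 - 145 \sqrt{-5 + m}$)
$\frac{18578 + g{\left(-76,7 \right)}}{S{\left(197,-31 \right)} + 45708} = \frac{18578 - \left(2320 + 145 \sqrt{-5 + 7}\right)}{-217 + 45708} = \frac{18578 - \left(2320 + 145 \sqrt{2}\right)}{45491} = \left(16258 - 145 \sqrt{2}\right) \frac{1}{45491} = \frac{16258}{45491} - \frac{145 \sqrt{2}}{45491}$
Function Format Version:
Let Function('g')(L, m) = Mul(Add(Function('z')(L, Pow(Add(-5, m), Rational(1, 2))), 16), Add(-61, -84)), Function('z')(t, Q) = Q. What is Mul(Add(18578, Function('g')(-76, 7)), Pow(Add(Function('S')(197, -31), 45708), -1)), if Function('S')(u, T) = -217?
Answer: Add(Rational(16258, 45491), Mul(Rational(-145, 45491), Pow(2, Rational(1, 2)))) ≈ 0.35288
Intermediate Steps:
Function('g')(L, m) = Add(-2320, Mul(-145, Pow(Add(-5, m), Rational(1, 2)))) (Function('g')(L, m) = Mul(Add(Pow(Add(-5, m), Rational(1, 2)), 16), Add(-61, -84)) = Mul(Add(16, Pow(Add(-5, m), Rational(1, 2))), -145) = Add(-2320, Mul(-145, Pow(Add(-5, m), Rational(1, 2)))))
Mul(Add(18578, Function('g')(-76, 7)), Pow(Add(Function('S')(197, -31), 45708), -1)) = Mul(Add(18578, Add(-2320, Mul(-145, Pow(Add(-5, 7), Rational(1, 2))))), Pow(Add(-217, 45708), -1)) = Mul(Add(18578, Add(-2320, Mul(-145, Pow(2, Rational(1, 2))))), Pow(45491, -1)) = Mul(Add(16258, Mul(-145, Pow(2, Rational(1, 2)))), Rational(1, 45491)) = Add(Rational(16258, 45491), Mul(Rational(-145, 45491), Pow(2, Rational(1, 2))))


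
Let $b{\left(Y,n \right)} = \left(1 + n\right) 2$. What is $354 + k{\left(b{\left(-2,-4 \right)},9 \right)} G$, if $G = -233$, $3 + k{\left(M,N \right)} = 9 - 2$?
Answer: $-578$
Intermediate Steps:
$b{\left(Y,n \right)} = 2 + 2 n$
$k{\left(M,N \right)} = 4$ ($k{\left(M,N \right)} = -3 + \left(9 - 2\right) = -3 + 7 = 4$)
$354 + k{\left(b{\left(-2,-4 \right)},9 \right)} G = 354 + 4 \left(-233\right) = 354 - 932 = -578$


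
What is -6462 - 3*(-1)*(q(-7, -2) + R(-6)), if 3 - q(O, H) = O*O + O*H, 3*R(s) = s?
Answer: -6648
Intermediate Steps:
R(s) = s/3
q(O, H) = 3 - O² - H*O (q(O, H) = 3 - (O*O + O*H) = 3 - (O² + H*O) = 3 + (-O² - H*O) = 3 - O² - H*O)
-6462 - 3*(-1)*(q(-7, -2) + R(-6)) = -6462 - 3*(-1)*((3 - 1*(-7)² - 1*(-2)*(-7)) + (⅓)*(-6)) = -6462 - (-3)*((3 - 1*49 - 14) - 2) = -6462 - (-3)*((3 - 49 - 14) - 2) = -6462 - (-3)*(-60 - 2) = -6462 - (-3)*(-62) = -6462 - 1*186 = -6462 - 186 = -6648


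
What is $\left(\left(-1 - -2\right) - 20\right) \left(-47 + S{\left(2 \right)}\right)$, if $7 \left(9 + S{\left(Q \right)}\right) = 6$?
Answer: $\frac{7334}{7} \approx 1047.7$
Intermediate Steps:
$S{\left(Q \right)} = - \frac{57}{7}$ ($S{\left(Q \right)} = -9 + \frac{1}{7} \cdot 6 = -9 + \frac{6}{7} = - \frac{57}{7}$)
$\left(\left(-1 - -2\right) - 20\right) \left(-47 + S{\left(2 \right)}\right) = \left(\left(-1 - -2\right) - 20\right) \left(-47 - \frac{57}{7}\right) = \left(\left(-1 + 2\right) - 20\right) \left(- \frac{386}{7}\right) = \left(1 - 20\right) \left(- \frac{386}{7}\right) = \left(-19\right) \left(- \frac{386}{7}\right) = \frac{7334}{7}$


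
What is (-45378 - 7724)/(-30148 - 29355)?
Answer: 53102/59503 ≈ 0.89243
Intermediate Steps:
(-45378 - 7724)/(-30148 - 29355) = -53102/(-59503) = -53102*(-1/59503) = 53102/59503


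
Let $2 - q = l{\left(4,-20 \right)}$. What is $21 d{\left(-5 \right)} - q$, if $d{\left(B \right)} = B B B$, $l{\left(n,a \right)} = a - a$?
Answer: $-2627$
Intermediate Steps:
$l{\left(n,a \right)} = 0$
$d{\left(B \right)} = B^{3}$ ($d{\left(B \right)} = B^{2} B = B^{3}$)
$q = 2$ ($q = 2 - 0 = 2 + 0 = 2$)
$21 d{\left(-5 \right)} - q = 21 \left(-5\right)^{3} - 2 = 21 \left(-125\right) - 2 = -2625 - 2 = -2627$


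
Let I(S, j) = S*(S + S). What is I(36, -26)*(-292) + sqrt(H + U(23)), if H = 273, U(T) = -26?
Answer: -756864 + sqrt(247) ≈ -7.5685e+5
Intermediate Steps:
I(S, j) = 2*S**2 (I(S, j) = S*(2*S) = 2*S**2)
I(36, -26)*(-292) + sqrt(H + U(23)) = (2*36**2)*(-292) + sqrt(273 - 26) = (2*1296)*(-292) + sqrt(247) = 2592*(-292) + sqrt(247) = -756864 + sqrt(247)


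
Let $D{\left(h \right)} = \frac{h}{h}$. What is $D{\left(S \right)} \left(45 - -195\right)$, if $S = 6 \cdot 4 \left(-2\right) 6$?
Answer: $240$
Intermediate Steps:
$S = -288$ ($S = 24 \left(-2\right) 6 = \left(-48\right) 6 = -288$)
$D{\left(h \right)} = 1$
$D{\left(S \right)} \left(45 - -195\right) = 1 \left(45 - -195\right) = 1 \left(45 + 195\right) = 1 \cdot 240 = 240$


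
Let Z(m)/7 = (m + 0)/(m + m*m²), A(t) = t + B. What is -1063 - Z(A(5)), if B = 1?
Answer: -39338/37 ≈ -1063.2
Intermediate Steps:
A(t) = 1 + t (A(t) = t + 1 = 1 + t)
Z(m) = 7*m/(m + m³) (Z(m) = 7*((m + 0)/(m + m*m²)) = 7*(m/(m + m³)) = 7*m/(m + m³))
-1063 - Z(A(5)) = -1063 - 7/(1 + (1 + 5)²) = -1063 - 7/(1 + 6²) = -1063 - 7/(1 + 36) = -1063 - 7/37 = -39338/37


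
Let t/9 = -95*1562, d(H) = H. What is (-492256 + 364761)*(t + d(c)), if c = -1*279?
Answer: 170306418555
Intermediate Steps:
c = -279
t = -1335510 (t = 9*(-95*1562) = 9*(-148390) = -1335510)
(-492256 + 364761)*(t + d(c)) = (-492256 + 364761)*(-1335510 - 279) = -127495*(-1335789) = 170306418555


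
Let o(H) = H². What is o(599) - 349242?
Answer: 9559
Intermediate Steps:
o(599) - 349242 = 599² - 349242 = 358801 - 349242 = 9559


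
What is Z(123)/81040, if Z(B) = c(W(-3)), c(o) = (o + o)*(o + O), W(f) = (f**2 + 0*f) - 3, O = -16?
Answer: -3/2026 ≈ -0.0014808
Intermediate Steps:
W(f) = -3 + f**2 (W(f) = (f**2 + 0) - 3 = f**2 - 3 = -3 + f**2)
c(o) = 2*o*(-16 + o) (c(o) = (o + o)*(o - 16) = (2*o)*(-16 + o) = 2*o*(-16 + o))
Z(B) = -120 (Z(B) = 2*(-3 + (-3)**2)*(-16 + (-3 + (-3)**2)) = 2*(-3 + 9)*(-16 + (-3 + 9)) = 2*6*(-16 + 6) = 2*6*(-10) = -120)
Z(123)/81040 = -120/81040 = -120*1/81040 = -3/2026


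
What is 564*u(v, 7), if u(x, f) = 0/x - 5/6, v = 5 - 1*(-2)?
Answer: -470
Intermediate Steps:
v = 7 (v = 5 + 2 = 7)
u(x, f) = -⅚ (u(x, f) = 0 - 5*⅙ = 0 - ⅚ = -⅚)
564*u(v, 7) = 564*(-⅚) = -470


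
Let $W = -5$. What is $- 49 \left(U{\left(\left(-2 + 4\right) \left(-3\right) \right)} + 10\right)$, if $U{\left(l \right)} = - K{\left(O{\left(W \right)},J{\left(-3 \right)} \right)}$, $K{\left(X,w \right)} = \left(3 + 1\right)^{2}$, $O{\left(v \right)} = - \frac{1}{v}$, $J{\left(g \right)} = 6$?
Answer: $294$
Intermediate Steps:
$K{\left(X,w \right)} = 16$ ($K{\left(X,w \right)} = 4^{2} = 16$)
$U{\left(l \right)} = -16$ ($U{\left(l \right)} = \left(-1\right) 16 = -16$)
$- 49 \left(U{\left(\left(-2 + 4\right) \left(-3\right) \right)} + 10\right) = - 49 \left(-16 + 10\right) = \left(-49\right) \left(-6\right) = 294$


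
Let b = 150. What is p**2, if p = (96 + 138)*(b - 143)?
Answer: 2683044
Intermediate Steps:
p = 1638 (p = (96 + 138)*(150 - 143) = 234*7 = 1638)
p**2 = 1638**2 = 2683044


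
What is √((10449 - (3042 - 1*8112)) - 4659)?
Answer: 2*√2715 ≈ 104.21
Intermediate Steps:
√((10449 - (3042 - 1*8112)) - 4659) = √((10449 - (3042 - 8112)) - 4659) = √((10449 - 1*(-5070)) - 4659) = √((10449 + 5070) - 4659) = √(15519 - 4659) = √10860 = 2*√2715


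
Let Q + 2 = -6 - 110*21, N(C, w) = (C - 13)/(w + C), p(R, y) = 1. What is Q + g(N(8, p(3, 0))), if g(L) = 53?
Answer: -2265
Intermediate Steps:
N(C, w) = (-13 + C)/(C + w)
Q = -2318 (Q = -2 + (-6 - 110*21) = -2 + (-6 - 2310) = -2 - 2316 = -2318)
Q + g(N(8, p(3, 0))) = -2318 + 53 = -2265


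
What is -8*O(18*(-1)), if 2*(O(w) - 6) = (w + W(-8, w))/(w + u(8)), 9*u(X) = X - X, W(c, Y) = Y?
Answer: -56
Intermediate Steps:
u(X) = 0 (u(X) = (X - X)/9 = (⅑)*0 = 0)
O(w) = 7 (O(w) = 6 + ((w + w)/(w + 0))/2 = 6 + ((2*w)/w)/2 = 6 + (½)*2 = 6 + 1 = 7)
-8*O(18*(-1)) = -8*7 = -56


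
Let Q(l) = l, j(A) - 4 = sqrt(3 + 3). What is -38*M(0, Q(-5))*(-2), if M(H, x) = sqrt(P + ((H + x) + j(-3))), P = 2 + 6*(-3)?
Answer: 76*sqrt(-17 + sqrt(6)) ≈ 289.9*I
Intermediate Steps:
j(A) = 4 + sqrt(6) (j(A) = 4 + sqrt(3 + 3) = 4 + sqrt(6))
P = -16 (P = 2 - 18 = -16)
M(H, x) = sqrt(-12 + H + x + sqrt(6)) (M(H, x) = sqrt(-16 + ((H + x) + (4 + sqrt(6)))) = sqrt(-16 + (4 + H + x + sqrt(6))) = sqrt(-12 + H + x + sqrt(6)))
-38*M(0, Q(-5))*(-2) = -38*sqrt(-12 + 0 - 5 + sqrt(6))*(-2) = -38*sqrt(-17 + sqrt(6))*(-2) = 76*sqrt(-17 + sqrt(6))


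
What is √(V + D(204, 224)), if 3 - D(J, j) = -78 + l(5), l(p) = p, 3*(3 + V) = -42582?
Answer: 3*I*√1569 ≈ 118.83*I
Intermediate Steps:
V = -14197 (V = -3 + (⅓)*(-42582) = -3 - 14194 = -14197)
D(J, j) = 76 (D(J, j) = 3 - (-78 + 5) = 3 - 1*(-73) = 3 + 73 = 76)
√(V + D(204, 224)) = √(-14197 + 76) = √(-14121) = 3*I*√1569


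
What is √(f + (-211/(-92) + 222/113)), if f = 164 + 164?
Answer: 3*√997483205/5198 ≈ 18.228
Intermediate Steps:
f = 328
√(f + (-211/(-92) + 222/113)) = √(328 + (-211/(-92) + 222/113)) = √(328 + (-211*(-1/92) + 222*(1/113))) = √(328 + (211/92 + 222/113)) = √(328 + 44267/10396) = √(3454155/10396) = 3*√997483205/5198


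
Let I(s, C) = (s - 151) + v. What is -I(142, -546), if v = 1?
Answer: 8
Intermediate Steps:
I(s, C) = -150 + s (I(s, C) = (s - 151) + 1 = (-151 + s) + 1 = -150 + s)
-I(142, -546) = -(-150 + 142) = -1*(-8) = 8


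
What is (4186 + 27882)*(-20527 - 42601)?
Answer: -2024388704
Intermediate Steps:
(4186 + 27882)*(-20527 - 42601) = 32068*(-63128) = -2024388704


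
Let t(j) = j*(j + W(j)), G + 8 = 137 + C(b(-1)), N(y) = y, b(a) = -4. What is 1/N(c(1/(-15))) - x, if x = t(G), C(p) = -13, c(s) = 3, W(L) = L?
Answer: -80735/3 ≈ -26912.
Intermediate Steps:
G = 116 (G = -8 + (137 - 13) = -8 + 124 = 116)
t(j) = 2*j**2 (t(j) = j*(j + j) = j*(2*j) = 2*j**2)
x = 26912 (x = 2*116**2 = 2*13456 = 26912)
1/N(c(1/(-15))) - x = 1/3 - 1*26912 = 1/3 - 26912 = -80735/3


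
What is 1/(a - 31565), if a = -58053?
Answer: -1/89618 ≈ -1.1158e-5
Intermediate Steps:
1/(a - 31565) = 1/(-58053 - 31565) = 1/(-89618) = -1/89618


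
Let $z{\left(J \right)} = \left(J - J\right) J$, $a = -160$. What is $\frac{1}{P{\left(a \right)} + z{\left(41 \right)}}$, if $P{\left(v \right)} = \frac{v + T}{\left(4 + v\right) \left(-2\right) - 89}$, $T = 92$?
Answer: $- \frac{223}{68} \approx -3.2794$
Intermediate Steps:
$z{\left(J \right)} = 0$ ($z{\left(J \right)} = 0 J = 0$)
$P{\left(v \right)} = \frac{92 + v}{-97 - 2 v}$ ($P{\left(v \right)} = \frac{v + 92}{\left(4 + v\right) \left(-2\right) - 89} = \frac{92 + v}{\left(-8 - 2 v\right) - 89} = \frac{92 + v}{-97 - 2 v}$)
$\frac{1}{P{\left(a \right)} + z{\left(41 \right)}} = \frac{1}{\frac{-92 - -160}{97 + 2 \left(-160\right)} + 0} = \frac{1}{\frac{-92 + 160}{97 - 320} + 0} = \frac{1}{\frac{1}{-223} \cdot 68 + 0} = \frac{1}{\left(- \frac{1}{223}\right) 68 + 0} = \frac{1}{- \frac{68}{223} + 0} = \frac{1}{- \frac{68}{223}} = - \frac{223}{68}$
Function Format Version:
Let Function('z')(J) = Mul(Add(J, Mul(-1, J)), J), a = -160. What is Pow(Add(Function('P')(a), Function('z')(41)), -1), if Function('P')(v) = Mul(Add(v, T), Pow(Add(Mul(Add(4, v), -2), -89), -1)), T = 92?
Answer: Rational(-223, 68) ≈ -3.2794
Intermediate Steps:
Function('z')(J) = 0 (Function('z')(J) = Mul(0, J) = 0)
Function('P')(v) = Mul(Pow(Add(-97, Mul(-2, v)), -1), Add(92, v)) (Function('P')(v) = Mul(Add(v, 92), Pow(Add(Mul(Add(4, v), -2), -89), -1)) = Mul(Add(92, v), Pow(Add(Add(-8, Mul(-2, v)), -89), -1)) = Mul(Add(92, v), Pow(Add(-97, Mul(-2, v)), -1)) = Mul(Pow(Add(-97, Mul(-2, v)), -1), Add(92, v)))
Pow(Add(Function('P')(a), Function('z')(41)), -1) = Pow(Add(Mul(Pow(Add(97, Mul(2, -160)), -1), Add(-92, Mul(-1, -160))), 0), -1) = Pow(Add(Mul(Pow(Add(97, -320), -1), Add(-92, 160)), 0), -1) = Pow(Add(Mul(Pow(-223, -1), 68), 0), -1) = Pow(Add(Mul(Rational(-1, 223), 68), 0), -1) = Pow(Add(Rational(-68, 223), 0), -1) = Pow(Rational(-68, 223), -1) = Rational(-223, 68)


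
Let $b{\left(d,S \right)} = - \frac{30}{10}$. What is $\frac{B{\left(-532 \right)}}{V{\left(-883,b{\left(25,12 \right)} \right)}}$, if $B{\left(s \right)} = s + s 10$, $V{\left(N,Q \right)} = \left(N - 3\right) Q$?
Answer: $- \frac{2926}{1329} \approx -2.2017$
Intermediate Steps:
$b{\left(d,S \right)} = -3$ ($b{\left(d,S \right)} = \left(-30\right) \frac{1}{10} = -3$)
$V{\left(N,Q \right)} = Q \left(-3 + N\right)$ ($V{\left(N,Q \right)} = \left(-3 + N\right) Q = Q \left(-3 + N\right)$)
$B{\left(s \right)} = 11 s$ ($B{\left(s \right)} = s + 10 s = 11 s$)
$\frac{B{\left(-532 \right)}}{V{\left(-883,b{\left(25,12 \right)} \right)}} = \frac{11 \left(-532\right)}{\left(-3\right) \left(-3 - 883\right)} = - \frac{5852}{\left(-3\right) \left(-886\right)} = - \frac{5852}{2658} = \left(-5852\right) \frac{1}{2658} = - \frac{2926}{1329}$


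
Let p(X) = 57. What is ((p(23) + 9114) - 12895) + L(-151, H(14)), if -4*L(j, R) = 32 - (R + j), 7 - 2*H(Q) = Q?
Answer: -30165/8 ≈ -3770.6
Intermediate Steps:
H(Q) = 7/2 - Q/2
L(j, R) = -8 + R/4 + j/4 (L(j, R) = -(32 - (R + j))/4 = -(32 + (-R - j))/4 = -(32 - R - j)/4 = -8 + R/4 + j/4)
((p(23) + 9114) - 12895) + L(-151, H(14)) = ((57 + 9114) - 12895) + (-8 + (7/2 - ½*14)/4 + (¼)*(-151)) = (9171 - 12895) + (-8 + (7/2 - 7)/4 - 151/4) = -3724 + (-8 + (¼)*(-7/2) - 151/4) = -3724 + (-8 - 7/8 - 151/4) = -3724 - 373/8 = -30165/8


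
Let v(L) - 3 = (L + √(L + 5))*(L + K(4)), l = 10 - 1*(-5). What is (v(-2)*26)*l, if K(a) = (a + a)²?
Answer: -47190 + 24180*√3 ≈ -5309.0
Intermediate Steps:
l = 15 (l = 10 + 5 = 15)
K(a) = 4*a² (K(a) = (2*a)² = 4*a²)
v(L) = 3 + (64 + L)*(L + √(5 + L)) (v(L) = 3 + (L + √(L + 5))*(L + 4*4²) = 3 + (L + √(5 + L))*(L + 4*16) = 3 + (L + √(5 + L))*(L + 64) = 3 + (L + √(5 + L))*(64 + L) = 3 + (64 + L)*(L + √(5 + L)))
(v(-2)*26)*l = ((3 + (-2)² + 64*(-2) + 64*√(5 - 2) - 2*√(5 - 2))*26)*15 = ((3 + 4 - 128 + 64*√3 - 2*√3)*26)*15 = ((-121 + 62*√3)*26)*15 = (-3146 + 1612*√3)*15 = -47190 + 24180*√3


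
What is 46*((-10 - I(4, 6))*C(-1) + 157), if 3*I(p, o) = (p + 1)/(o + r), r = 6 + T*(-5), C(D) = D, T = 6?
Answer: 207299/27 ≈ 7677.7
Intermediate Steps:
r = -24 (r = 6 + 6*(-5) = 6 - 30 = -24)
I(p, o) = (1 + p)/(3*(-24 + o)) (I(p, o) = ((p + 1)/(o - 24))/3 = ((1 + p)/(-24 + o))/3 = (1 + p)/(3*(-24 + o)))
46*((-10 - I(4, 6))*C(-1) + 157) = 46*((-10 - (1 + 4)/(3*(-24 + 6)))*(-1) + 157) = 46*((-10 - 5/(3*(-18)))*(-1) + 157) = 46*((-10 - (-1)*5/(3*18))*(-1) + 157) = 46*((-10 - 1*(-5/54))*(-1) + 157) = 46*((-10 + 5/54)*(-1) + 157) = 46*(-535/54*(-1) + 157) = 46*(535/54 + 157) = 46*(9013/54) = 207299/27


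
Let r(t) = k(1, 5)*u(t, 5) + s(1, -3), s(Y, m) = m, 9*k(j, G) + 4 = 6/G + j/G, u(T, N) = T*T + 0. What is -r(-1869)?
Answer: 5045692/5 ≈ 1.0091e+6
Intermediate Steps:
u(T, N) = T² (u(T, N) = T² + 0 = T²)
k(j, G) = -4/9 + 2/(3*G) + j/(9*G) (k(j, G) = -4/9 + (6/G + j/G)/9 = -4/9 + (2/(3*G) + j/(9*G)) = -4/9 + 2/(3*G) + j/(9*G))
r(t) = -3 - 13*t²/45 (r(t) = ((⅑)*(6 + 1 - 4*5)/5)*t² - 3 = ((⅑)*(⅕)*(6 + 1 - 20))*t² - 3 = ((⅑)*(⅕)*(-13))*t² - 3 = -13*t²/45 - 3 = -3 - 13*t²/45)
-r(-1869) = -(-3 - 13/45*(-1869)²) = -(-3 - 13/45*3493161) = -(-3 - 5045677/5) = -1*(-5045692/5) = 5045692/5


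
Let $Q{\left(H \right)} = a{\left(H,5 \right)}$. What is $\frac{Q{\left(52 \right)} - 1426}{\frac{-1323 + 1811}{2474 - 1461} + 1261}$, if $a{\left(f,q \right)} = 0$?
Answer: $- \frac{1444538}{1277881} \approx -1.1304$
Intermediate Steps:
$Q{\left(H \right)} = 0$
$\frac{Q{\left(52 \right)} - 1426}{\frac{-1323 + 1811}{2474 - 1461} + 1261} = \frac{0 - 1426}{\frac{-1323 + 1811}{2474 - 1461} + 1261} = - \frac{1426}{\frac{488}{1013} + 1261} = - \frac{1426}{\frac{1277881}{1013}} = \left(-1426\right) \frac{1013}{1277881} = - \frac{1444538}{1277881}$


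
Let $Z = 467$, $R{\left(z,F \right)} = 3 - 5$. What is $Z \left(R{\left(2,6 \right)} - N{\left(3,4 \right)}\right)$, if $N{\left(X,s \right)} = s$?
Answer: $-2802$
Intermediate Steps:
$R{\left(z,F \right)} = -2$
$Z \left(R{\left(2,6 \right)} - N{\left(3,4 \right)}\right) = 467 \left(-2 - 4\right) = 467 \left(-6\right) = -2802$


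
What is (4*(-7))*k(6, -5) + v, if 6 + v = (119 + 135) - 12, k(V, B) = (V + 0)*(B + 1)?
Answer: 908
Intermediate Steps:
k(V, B) = V*(1 + B)
v = 236 (v = -6 + ((119 + 135) - 12) = -6 + (254 - 12) = -6 + 242 = 236)
(4*(-7))*k(6, -5) + v = (4*(-7))*(6*(1 - 5)) + 236 = -168*(-4) + 236 = -28*(-24) + 236 = 672 + 236 = 908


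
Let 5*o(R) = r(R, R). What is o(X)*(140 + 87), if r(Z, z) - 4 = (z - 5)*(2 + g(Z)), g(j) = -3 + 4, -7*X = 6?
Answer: -4313/7 ≈ -616.14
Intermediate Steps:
X = -6/7 (X = -⅐*6 = -6/7 ≈ -0.85714)
g(j) = 1
r(Z, z) = -11 + 3*z (r(Z, z) = 4 + (z - 5)*(2 + 1) = 4 + (-5 + z)*3 = 4 + (-15 + 3*z) = -11 + 3*z)
o(R) = -11/5 + 3*R/5 (o(R) = (-11 + 3*R)/5 = -11/5 + 3*R/5)
o(X)*(140 + 87) = (-11/5 + (⅗)*(-6/7))*(140 + 87) = (-11/5 - 18/35)*227 = -19/7*227 = -4313/7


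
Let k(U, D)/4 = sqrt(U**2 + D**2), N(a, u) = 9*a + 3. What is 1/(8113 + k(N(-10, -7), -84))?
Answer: 8113/65586769 - 60*sqrt(65)/65586769 ≈ 0.00011632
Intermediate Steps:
N(a, u) = 3 + 9*a
k(U, D) = 4*sqrt(D**2 + U**2) (k(U, D) = 4*sqrt(U**2 + D**2) = 4*sqrt(D**2 + U**2))
1/(8113 + k(N(-10, -7), -84)) = 1/(8113 + 4*sqrt((-84)**2 + (3 + 9*(-10))**2)) = 1/(8113 + 4*sqrt(7056 + (3 - 90)**2)) = 1/(8113 + 4*sqrt(7056 + (-87)**2)) = 1/(8113 + 4*sqrt(7056 + 7569)) = 1/(8113 + 4*sqrt(14625)) = 1/(8113 + 4*(15*sqrt(65))) = 1/(8113 + 60*sqrt(65))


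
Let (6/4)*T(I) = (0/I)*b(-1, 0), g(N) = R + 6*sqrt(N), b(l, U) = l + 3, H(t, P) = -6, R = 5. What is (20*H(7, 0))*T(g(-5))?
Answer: 0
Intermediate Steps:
b(l, U) = 3 + l
g(N) = 5 + 6*sqrt(N)
T(I) = 0 (T(I) = 2*((0/I)*(3 - 1))/3 = 2*(0*2)/3 = (2/3)*0 = 0)
(20*H(7, 0))*T(g(-5)) = (20*(-6))*0 = -120*0 = 0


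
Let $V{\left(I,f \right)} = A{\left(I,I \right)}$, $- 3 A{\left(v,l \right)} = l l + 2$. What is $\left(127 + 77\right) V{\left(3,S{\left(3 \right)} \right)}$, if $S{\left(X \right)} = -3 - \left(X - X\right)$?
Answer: $-748$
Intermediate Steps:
$S{\left(X \right)} = -3$ ($S{\left(X \right)} = -3 - 0 = -3 + 0 = -3$)
$A{\left(v,l \right)} = - \frac{2}{3} - \frac{l^{2}}{3}$ ($A{\left(v,l \right)} = - \frac{l l + 2}{3} = - \frac{l^{2} + 2}{3} = - \frac{2 + l^{2}}{3} = - \frac{2}{3} - \frac{l^{2}}{3}$)
$V{\left(I,f \right)} = - \frac{2}{3} - \frac{I^{2}}{3}$
$\left(127 + 77\right) V{\left(3,S{\left(3 \right)} \right)} = \left(127 + 77\right) \left(- \frac{2}{3} - \frac{3^{2}}{3}\right) = 204 \left(- \frac{2}{3} - 3\right) = 204 \left(- \frac{11}{3}\right) = -748$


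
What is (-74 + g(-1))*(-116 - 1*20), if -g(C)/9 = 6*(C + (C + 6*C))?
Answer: -48688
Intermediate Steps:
g(C) = -432*C (g(C) = -54*(C + (C + 6*C)) = -54*(C + 7*C) = -54*8*C = -432*C)
(-74 + g(-1))*(-116 - 1*20) = (-74 - 432*(-1))*(-116 - 1*20) = (-74 + 432)*(-116 - 20) = 358*(-136) = -48688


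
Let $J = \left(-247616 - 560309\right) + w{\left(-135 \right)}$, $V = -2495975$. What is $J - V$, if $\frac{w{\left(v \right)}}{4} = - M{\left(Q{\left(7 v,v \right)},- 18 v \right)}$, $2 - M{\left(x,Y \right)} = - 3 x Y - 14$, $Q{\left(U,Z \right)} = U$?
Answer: $29244186$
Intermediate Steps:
$M{\left(x,Y \right)} = 16 + 3 Y x$ ($M{\left(x,Y \right)} = 2 - \left(- 3 x Y - 14\right) = 2 - \left(- 3 Y x - 14\right) = 2 - \left(-14 - 3 Y x\right) = 2 + \left(14 + 3 Y x\right) = 16 + 3 Y x$)
$w{\left(v \right)} = -64 + 1512 v^{2}$ ($w{\left(v \right)} = 4 \left(- (16 + 3 \left(- 18 v\right) 7 v)\right) = 4 \left(- (16 - 378 v^{2})\right) = 4 \left(-16 + 378 v^{2}\right) = -64 + 1512 v^{2}$)
$J = 26748211$ ($J = \left(-247616 - 560309\right) - \left(64 - 1512 \left(-135\right)^{2}\right) = -807925 + \left(-64 + 1512 \cdot 18225\right) = -807925 + \left(-64 + 27556200\right) = -807925 + 27556136 = 26748211$)
$J - V = 26748211 - -2495975 = 26748211 + 2495975 = 29244186$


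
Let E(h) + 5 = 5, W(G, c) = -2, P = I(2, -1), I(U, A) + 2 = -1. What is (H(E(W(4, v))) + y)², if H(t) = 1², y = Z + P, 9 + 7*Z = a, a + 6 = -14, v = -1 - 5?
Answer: 1849/49 ≈ 37.735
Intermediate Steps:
v = -6
a = -20 (a = -6 - 14 = -20)
I(U, A) = -3 (I(U, A) = -2 - 1 = -3)
Z = -29/7 (Z = -9/7 + (⅐)*(-20) = -9/7 - 20/7 = -29/7 ≈ -4.1429)
P = -3
E(h) = 0 (E(h) = -5 + 5 = 0)
y = -50/7 (y = -29/7 - 3 = -50/7 ≈ -7.1429)
H(t) = 1
(H(E(W(4, v))) + y)² = (1 - 50/7)² = (-43/7)² = 1849/49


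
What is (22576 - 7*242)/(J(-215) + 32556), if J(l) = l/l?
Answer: 20882/32557 ≈ 0.64140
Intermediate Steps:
J(l) = 1
(22576 - 7*242)/(J(-215) + 32556) = (22576 - 7*242)/(1 + 32556) = (22576 - 1694)/32557 = 20882*(1/32557) = 20882/32557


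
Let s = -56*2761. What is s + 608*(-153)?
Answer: -247640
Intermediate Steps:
s = -154616
s + 608*(-153) = -154616 + 608*(-153) = -154616 - 93024 = -247640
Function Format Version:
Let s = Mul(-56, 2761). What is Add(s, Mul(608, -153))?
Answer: -247640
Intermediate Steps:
s = -154616
Add(s, Mul(608, -153)) = Add(-154616, Mul(608, -153)) = Add(-154616, -93024) = -247640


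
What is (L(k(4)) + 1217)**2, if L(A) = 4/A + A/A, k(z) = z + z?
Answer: 5938969/4 ≈ 1.4847e+6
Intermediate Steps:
k(z) = 2*z
L(A) = 1 + 4/A (L(A) = 4/A + 1 = 1 + 4/A)
(L(k(4)) + 1217)**2 = ((4 + 2*4)/((2*4)) + 1217)**2 = ((4 + 8)/8 + 1217)**2 = ((1/8)*12 + 1217)**2 = (3/2 + 1217)**2 = (2437/2)**2 = 5938969/4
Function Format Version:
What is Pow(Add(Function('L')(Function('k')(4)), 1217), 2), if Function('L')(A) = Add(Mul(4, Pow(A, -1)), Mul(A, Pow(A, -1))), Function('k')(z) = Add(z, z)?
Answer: Rational(5938969, 4) ≈ 1.4847e+6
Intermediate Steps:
Function('k')(z) = Mul(2, z)
Function('L')(A) = Add(1, Mul(4, Pow(A, -1))) (Function('L')(A) = Add(Mul(4, Pow(A, -1)), 1) = Add(1, Mul(4, Pow(A, -1))))
Pow(Add(Function('L')(Function('k')(4)), 1217), 2) = Pow(Add(Mul(Pow(Mul(2, 4), -1), Add(4, Mul(2, 4))), 1217), 2) = Pow(Add(Mul(Pow(8, -1), Add(4, 8)), 1217), 2) = Pow(Add(Mul(Rational(1, 8), 12), 1217), 2) = Pow(Add(Rational(3, 2), 1217), 2) = Pow(Rational(2437, 2), 2) = Rational(5938969, 4)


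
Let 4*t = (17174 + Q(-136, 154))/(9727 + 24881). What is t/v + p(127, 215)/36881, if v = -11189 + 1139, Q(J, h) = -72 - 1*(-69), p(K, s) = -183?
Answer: -36461499493/7330054492800 ≈ -0.0049742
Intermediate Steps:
Q(J, h) = -3 (Q(J, h) = -72 + 69 = -3)
v = -10050
t = 2453/19776 (t = ((17174 - 3)/(9727 + 24881))/4 = (17171/34608)/4 = (17171*(1/34608))/4 = (¼)*(2453/4944) = 2453/19776 ≈ 0.12404)
t/v + p(127, 215)/36881 = (2453/19776)/(-10050) - 183/36881 = (2453/19776)*(-1/10050) - 183*1/36881 = -2453/198748800 - 183/36881 = -36461499493/7330054492800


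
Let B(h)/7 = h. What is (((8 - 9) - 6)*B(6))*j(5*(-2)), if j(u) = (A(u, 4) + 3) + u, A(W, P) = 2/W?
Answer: 10584/5 ≈ 2116.8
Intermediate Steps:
B(h) = 7*h
j(u) = 3 + u + 2/u (j(u) = (2/u + 3) + u = (3 + 2/u) + u = 3 + u + 2/u)
(((8 - 9) - 6)*B(6))*j(5*(-2)) = (((8 - 9) - 6)*(7*6))*(3 + 5*(-2) + 2/((5*(-2)))) = ((-1 - 6)*42)*(3 - 10 + 2/(-10)) = (-7*42)*(3 - 10 + 2*(-⅒)) = -294*(3 - 10 - ⅕) = -294*(-36/5) = 10584/5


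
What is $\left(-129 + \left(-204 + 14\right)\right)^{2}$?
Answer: $101761$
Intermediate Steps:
$\left(-129 + \left(-204 + 14\right)\right)^{2} = \left(-129 - 190\right)^{2} = \left(-319\right)^{2} = 101761$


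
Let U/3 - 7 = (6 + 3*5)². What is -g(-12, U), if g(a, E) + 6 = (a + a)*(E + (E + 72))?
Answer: 66246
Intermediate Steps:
U = 1344 (U = 21 + 3*(6 + 3*5)² = 21 + 3*(6 + 15)² = 21 + 3*21² = 21 + 3*441 = 21 + 1323 = 1344)
g(a, E) = -6 + 2*a*(72 + 2*E) (g(a, E) = -6 + (a + a)*(E + (E + 72)) = -6 + (2*a)*(E + (72 + E)) = -6 + (2*a)*(72 + 2*E) = -6 + 2*a*(72 + 2*E))
-g(-12, U) = -(-6 + 144*(-12) + 4*1344*(-12)) = -(-6 - 1728 - 64512) = -1*(-66246) = 66246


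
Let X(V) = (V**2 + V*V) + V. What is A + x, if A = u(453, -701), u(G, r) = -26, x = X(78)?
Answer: 12220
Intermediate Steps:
X(V) = V + 2*V**2 (X(V) = (V**2 + V**2) + V = 2*V**2 + V = V + 2*V**2)
x = 12246 (x = 78*(1 + 2*78) = 78*(1 + 156) = 78*157 = 12246)
A = -26
A + x = -26 + 12246 = 12220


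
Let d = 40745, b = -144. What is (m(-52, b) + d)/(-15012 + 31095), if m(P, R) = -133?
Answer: 40612/16083 ≈ 2.5252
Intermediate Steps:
(m(-52, b) + d)/(-15012 + 31095) = (-133 + 40745)/(-15012 + 31095) = 40612/16083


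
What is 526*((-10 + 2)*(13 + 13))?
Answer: -109408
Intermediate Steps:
526*((-10 + 2)*(13 + 13)) = 526*(-8*26) = 526*(-208) = -109408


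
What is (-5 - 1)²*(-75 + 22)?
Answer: -1908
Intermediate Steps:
(-5 - 1)²*(-75 + 22) = (-6)²*(-53) = 36*(-53) = -1908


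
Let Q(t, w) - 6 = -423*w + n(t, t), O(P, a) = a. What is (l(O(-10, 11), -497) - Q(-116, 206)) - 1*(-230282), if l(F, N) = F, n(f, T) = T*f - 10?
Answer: 303979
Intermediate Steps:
n(f, T) = -10 + T*f
Q(t, w) = -4 + t² - 423*w (Q(t, w) = 6 + (-423*w + (-10 + t*t)) = 6 + (-423*w + (-10 + t²)) = 6 + (-10 + t² - 423*w) = -4 + t² - 423*w)
(l(O(-10, 11), -497) - Q(-116, 206)) - 1*(-230282) = (11 - (-4 + (-116)² - 423*206)) - 1*(-230282) = (11 - (-4 + 13456 - 87138)) + 230282 = (11 - 1*(-73686)) + 230282 = (11 + 73686) + 230282 = 73697 + 230282 = 303979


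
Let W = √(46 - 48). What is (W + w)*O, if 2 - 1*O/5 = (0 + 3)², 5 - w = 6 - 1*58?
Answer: -1995 - 35*I*√2 ≈ -1995.0 - 49.497*I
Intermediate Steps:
w = 57 (w = 5 - (6 - 1*58) = 5 - (6 - 58) = 5 - 1*(-52) = 5 + 52 = 57)
W = I*√2 (W = √(-2) = I*√2 ≈ 1.4142*I)
O = -35 (O = 10 - 5*(0 + 3)² = 10 - 5*3² = 10 - 5*9 = 10 - 45 = -35)
(W + w)*O = (I*√2 + 57)*(-35) = (57 + I*√2)*(-35) = -1995 - 35*I*√2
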